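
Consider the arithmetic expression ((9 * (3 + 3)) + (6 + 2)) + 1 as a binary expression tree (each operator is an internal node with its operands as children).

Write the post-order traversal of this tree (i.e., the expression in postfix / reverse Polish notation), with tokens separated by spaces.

Post-order on an expression tree gives postfix notation: for each operator, emit left operand, right operand, then the operator.

9 3 3 + * 6 2 + + 1 +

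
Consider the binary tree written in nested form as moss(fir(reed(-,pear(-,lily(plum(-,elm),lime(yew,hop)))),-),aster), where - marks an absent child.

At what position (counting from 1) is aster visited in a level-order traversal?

3

Level-order visits nodes level by level from the root, left to right within each level.
Level 0: moss
Level 1: fir, aster
Level 2: reed
Level 3: pear
Level 4: lily
Level 5: plum, lime
Level 6: elm, yew, hop
Full level-order sequence: moss, fir, aster, reed, pear, lily, plum, lime, elm, yew, hop.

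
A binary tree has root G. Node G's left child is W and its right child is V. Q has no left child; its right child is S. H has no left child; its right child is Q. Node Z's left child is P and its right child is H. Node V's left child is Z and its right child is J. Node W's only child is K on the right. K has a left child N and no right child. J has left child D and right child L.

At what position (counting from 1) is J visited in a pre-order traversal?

Pre-order visits the node, then its left subtree, then its right subtree.
Visit G.
At G: go left to W.
  Visit W.
  At W: no left child.
  At W: go right to K.
    Visit K.
    At K: go left to N.
      N is a leaf — visit N.
    At K: no right child.
At G: go right to V.
  Visit V.
  At V: go left to Z.
    Visit Z.
    At Z: go left to P.
      P is a leaf — visit P.
    At Z: go right to H.
      Visit H.
      At H: no left child.
      At H: go right to Q.
        Visit Q.
        At Q: no left child.
        At Q: go right to S.
          S is a leaf — visit S.
  At V: go right to J.
    Visit J.
    At J: go left to D.
      D is a leaf — visit D.
    At J: go right to L.
      L is a leaf — visit L.
Full pre-order sequence: G, W, K, N, V, Z, P, H, Q, S, J, D, L.

11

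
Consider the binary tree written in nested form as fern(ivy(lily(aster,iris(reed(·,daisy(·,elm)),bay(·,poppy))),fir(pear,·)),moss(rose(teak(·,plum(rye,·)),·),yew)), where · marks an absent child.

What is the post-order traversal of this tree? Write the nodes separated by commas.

aster, elm, daisy, reed, poppy, bay, iris, lily, pear, fir, ivy, rye, plum, teak, rose, yew, moss, fern

Post-order visits the left subtree, then the right subtree, then the node.
At fern: go left to ivy.
  At ivy: go left to lily.
    At lily: go left to aster.
      aster is a leaf — visit aster.
    At lily: go right to iris.
      At iris: go left to reed.
        At reed: no left child.
        At reed: go right to daisy.
          At daisy: no left child.
          At daisy: go right to elm.
            elm is a leaf — visit elm.
          Visit daisy.
        Visit reed.
      At iris: go right to bay.
        At bay: no left child.
        At bay: go right to poppy.
          poppy is a leaf — visit poppy.
        Visit bay.
      Visit iris.
    Visit lily.
  At ivy: go right to fir.
    At fir: go left to pear.
      pear is a leaf — visit pear.
    At fir: no right child.
    Visit fir.
  Visit ivy.
At fern: go right to moss.
  At moss: go left to rose.
    At rose: go left to teak.
      At teak: no left child.
      At teak: go right to plum.
        At plum: go left to rye.
          rye is a leaf — visit rye.
        At plum: no right child.
        Visit plum.
      Visit teak.
    At rose: no right child.
    Visit rose.
  At moss: go right to yew.
    yew is a leaf — visit yew.
  Visit moss.
Visit fern.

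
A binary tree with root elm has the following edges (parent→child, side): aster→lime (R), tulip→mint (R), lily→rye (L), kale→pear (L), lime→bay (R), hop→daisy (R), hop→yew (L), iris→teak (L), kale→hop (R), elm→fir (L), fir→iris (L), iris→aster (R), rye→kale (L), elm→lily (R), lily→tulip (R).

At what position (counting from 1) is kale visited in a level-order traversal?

Level-order visits nodes level by level from the root, left to right within each level.
Level 0: elm
Level 1: fir, lily
Level 2: iris, rye, tulip
Level 3: teak, aster, kale, mint
Level 4: lime, pear, hop
Level 5: bay, yew, daisy
Full level-order sequence: elm, fir, lily, iris, rye, tulip, teak, aster, kale, mint, lime, pear, hop, bay, yew, daisy.

9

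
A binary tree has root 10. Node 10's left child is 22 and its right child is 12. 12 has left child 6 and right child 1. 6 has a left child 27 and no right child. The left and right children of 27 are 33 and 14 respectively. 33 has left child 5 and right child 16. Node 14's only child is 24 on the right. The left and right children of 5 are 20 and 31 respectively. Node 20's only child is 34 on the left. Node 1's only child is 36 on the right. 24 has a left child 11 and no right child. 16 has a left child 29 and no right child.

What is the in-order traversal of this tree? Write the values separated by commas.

In-order visits the left subtree, then the node, then the right subtree.
At 10: go left to 22.
  22 is a leaf — visit 22.
Visit 10.
At 10: go right to 12.
  At 12: go left to 6.
    At 6: go left to 27.
      At 27: go left to 33.
        At 33: go left to 5.
          At 5: go left to 20.
            At 20: go left to 34.
              34 is a leaf — visit 34.
            Visit 20.
            At 20: no right child.
          Visit 5.
          At 5: go right to 31.
            31 is a leaf — visit 31.
        Visit 33.
        At 33: go right to 16.
          At 16: go left to 29.
            29 is a leaf — visit 29.
          Visit 16.
          At 16: no right child.
      Visit 27.
      At 27: go right to 14.
        At 14: no left child.
        Visit 14.
        At 14: go right to 24.
          At 24: go left to 11.
            11 is a leaf — visit 11.
          Visit 24.
          At 24: no right child.
    Visit 6.
    At 6: no right child.
  Visit 12.
  At 12: go right to 1.
    At 1: no left child.
    Visit 1.
    At 1: go right to 36.
      36 is a leaf — visit 36.

22, 10, 34, 20, 5, 31, 33, 29, 16, 27, 14, 11, 24, 6, 12, 1, 36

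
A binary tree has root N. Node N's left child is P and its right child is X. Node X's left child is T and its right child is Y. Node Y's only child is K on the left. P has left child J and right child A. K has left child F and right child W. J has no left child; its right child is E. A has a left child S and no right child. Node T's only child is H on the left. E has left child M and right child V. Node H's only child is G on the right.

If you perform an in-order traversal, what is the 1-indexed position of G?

10

In-order visits the left subtree, then the node, then the right subtree.
At N: go left to P.
  At P: go left to J.
    At J: no left child.
    Visit J.
    At J: go right to E.
      At E: go left to M.
        M is a leaf — visit M.
      Visit E.
      At E: go right to V.
        V is a leaf — visit V.
  Visit P.
  At P: go right to A.
    At A: go left to S.
      S is a leaf — visit S.
    Visit A.
    At A: no right child.
Visit N.
At N: go right to X.
  At X: go left to T.
    At T: go left to H.
      At H: no left child.
      Visit H.
      At H: go right to G.
        G is a leaf — visit G.
    Visit T.
    At T: no right child.
  Visit X.
  At X: go right to Y.
    At Y: go left to K.
      At K: go left to F.
        F is a leaf — visit F.
      Visit K.
      At K: go right to W.
        W is a leaf — visit W.
    Visit Y.
    At Y: no right child.
Full in-order sequence: J, M, E, V, P, S, A, N, H, G, T, X, F, K, W, Y.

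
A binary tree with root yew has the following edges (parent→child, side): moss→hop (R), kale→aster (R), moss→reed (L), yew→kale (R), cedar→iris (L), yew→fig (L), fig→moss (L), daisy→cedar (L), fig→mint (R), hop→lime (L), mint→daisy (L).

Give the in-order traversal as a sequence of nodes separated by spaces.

In-order visits the left subtree, then the node, then the right subtree.
At yew: go left to fig.
  At fig: go left to moss.
    At moss: go left to reed.
      reed is a leaf — visit reed.
    Visit moss.
    At moss: go right to hop.
      At hop: go left to lime.
        lime is a leaf — visit lime.
      Visit hop.
      At hop: no right child.
  Visit fig.
  At fig: go right to mint.
    At mint: go left to daisy.
      At daisy: go left to cedar.
        At cedar: go left to iris.
          iris is a leaf — visit iris.
        Visit cedar.
        At cedar: no right child.
      Visit daisy.
      At daisy: no right child.
    Visit mint.
    At mint: no right child.
Visit yew.
At yew: go right to kale.
  At kale: no left child.
  Visit kale.
  At kale: go right to aster.
    aster is a leaf — visit aster.

reed moss lime hop fig iris cedar daisy mint yew kale aster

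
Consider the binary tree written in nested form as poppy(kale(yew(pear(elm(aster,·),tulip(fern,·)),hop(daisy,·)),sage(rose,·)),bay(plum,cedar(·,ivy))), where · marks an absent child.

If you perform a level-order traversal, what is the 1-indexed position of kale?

Level-order visits nodes level by level from the root, left to right within each level.
Level 0: poppy
Level 1: kale, bay
Level 2: yew, sage, plum, cedar
Level 3: pear, hop, rose, ivy
Level 4: elm, tulip, daisy
Level 5: aster, fern
Full level-order sequence: poppy, kale, bay, yew, sage, plum, cedar, pear, hop, rose, ivy, elm, tulip, daisy, aster, fern.

2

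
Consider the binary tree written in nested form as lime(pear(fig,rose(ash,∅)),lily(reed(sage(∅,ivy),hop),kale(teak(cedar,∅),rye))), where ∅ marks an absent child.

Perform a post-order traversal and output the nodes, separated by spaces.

Post-order visits the left subtree, then the right subtree, then the node.
At lime: go left to pear.
  At pear: go left to fig.
    fig is a leaf — visit fig.
  At pear: go right to rose.
    At rose: go left to ash.
      ash is a leaf — visit ash.
    At rose: no right child.
    Visit rose.
  Visit pear.
At lime: go right to lily.
  At lily: go left to reed.
    At reed: go left to sage.
      At sage: no left child.
      At sage: go right to ivy.
        ivy is a leaf — visit ivy.
      Visit sage.
    At reed: go right to hop.
      hop is a leaf — visit hop.
    Visit reed.
  At lily: go right to kale.
    At kale: go left to teak.
      At teak: go left to cedar.
        cedar is a leaf — visit cedar.
      At teak: no right child.
      Visit teak.
    At kale: go right to rye.
      rye is a leaf — visit rye.
    Visit kale.
  Visit lily.
Visit lime.

fig ash rose pear ivy sage hop reed cedar teak rye kale lily lime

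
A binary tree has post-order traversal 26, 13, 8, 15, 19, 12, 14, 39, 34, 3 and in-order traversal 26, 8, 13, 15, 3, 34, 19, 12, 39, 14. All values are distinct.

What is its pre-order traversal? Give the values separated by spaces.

3 15 8 26 13 34 39 12 19 14

The last element of post-order is the root; it splits in-order into left and right subtrees.
Root 3: left subtree has 4 nodes {26, 8, 13, 15}, right has 5 {34, 19, 12, 39, 14}.
  Root 15: left subtree has 3 nodes {26, 8, 13}, right has 0 { }.
    Root 8: left subtree has 1 node {26}, right has 1 {13}.
  Root 34: left subtree has 0 nodes { }, right has 4 {19, 12, 39, 14}.
    Root 39: left subtree has 2 nodes {19, 12}, right has 1 {14}.
      Root 12: left subtree has 1 node {19}, right has 0 { }.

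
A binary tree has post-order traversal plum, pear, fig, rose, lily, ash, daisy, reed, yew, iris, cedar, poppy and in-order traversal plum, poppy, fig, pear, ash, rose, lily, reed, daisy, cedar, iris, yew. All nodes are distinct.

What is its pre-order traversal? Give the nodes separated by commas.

poppy, plum, cedar, reed, ash, fig, pear, lily, rose, daisy, iris, yew

The last element of post-order is the root; it splits in-order into left and right subtrees.
Root poppy: left subtree has 1 node {plum}, right has 10 {fig, pear, ash, rose, lily, reed, daisy, cedar, iris, yew}.
  Root cedar: left subtree has 7 nodes {fig, pear, ash, rose, lily, reed, daisy}, right has 2 {iris, yew}.
    Root reed: left subtree has 5 nodes {fig, pear, ash, rose, lily}, right has 1 {daisy}.
      Root ash: left subtree has 2 nodes {fig, pear}, right has 2 {rose, lily}.
        Root fig: left subtree has 0 nodes { }, right has 1 {pear}.
        Root lily: left subtree has 1 node {rose}, right has 0 { }.
    Root iris: left subtree has 0 nodes { }, right has 1 {yew}.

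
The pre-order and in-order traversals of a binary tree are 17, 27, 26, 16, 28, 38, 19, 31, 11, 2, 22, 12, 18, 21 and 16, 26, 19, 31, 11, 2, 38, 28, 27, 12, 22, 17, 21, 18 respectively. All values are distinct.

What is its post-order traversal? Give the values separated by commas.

16, 2, 11, 31, 19, 38, 28, 26, 12, 22, 27, 21, 18, 17

The first element of pre-order is the root; it splits in-order into left and right subtrees.
Root 17: left subtree has 11 nodes {16, 26, 19, 31, 11, 2, 38, 28, 27, 12, 22}, right has 2 {21, 18}.
  Root 27: left subtree has 8 nodes {16, 26, 19, 31, 11, 2, 38, 28}, right has 2 {12, 22}.
    Root 26: left subtree has 1 node {16}, right has 6 {19, 31, 11, 2, 38, 28}.
      Root 28: left subtree has 5 nodes {19, 31, 11, 2, 38}, right has 0 { }.
        Root 38: left subtree has 4 nodes {19, 31, 11, 2}, right has 0 { }.
          Root 19: left subtree has 0 nodes { }, right has 3 {31, 11, 2}.
            Root 31: left subtree has 0 nodes { }, right has 2 {11, 2}.
              Root 11: left subtree has 0 nodes { }, right has 1 {2}.
    Root 22: left subtree has 1 node {12}, right has 0 { }.
  Root 18: left subtree has 1 node {21}, right has 0 { }.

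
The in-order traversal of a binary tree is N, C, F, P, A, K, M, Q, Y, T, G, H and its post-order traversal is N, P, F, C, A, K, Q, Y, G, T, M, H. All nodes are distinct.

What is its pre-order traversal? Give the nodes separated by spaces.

The last element of post-order is the root; it splits in-order into left and right subtrees.
Root H: left subtree has 11 nodes {N, C, F, P, A, K, M, Q, Y, T, G}, right has 0 { }.
  Root M: left subtree has 6 nodes {N, C, F, P, A, K}, right has 4 {Q, Y, T, G}.
    Root K: left subtree has 5 nodes {N, C, F, P, A}, right has 0 { }.
      Root A: left subtree has 4 nodes {N, C, F, P}, right has 0 { }.
        Root C: left subtree has 1 node {N}, right has 2 {F, P}.
          Root F: left subtree has 0 nodes { }, right has 1 {P}.
    Root T: left subtree has 2 nodes {Q, Y}, right has 1 {G}.
      Root Y: left subtree has 1 node {Q}, right has 0 { }.

H M K A C N F P T Y Q G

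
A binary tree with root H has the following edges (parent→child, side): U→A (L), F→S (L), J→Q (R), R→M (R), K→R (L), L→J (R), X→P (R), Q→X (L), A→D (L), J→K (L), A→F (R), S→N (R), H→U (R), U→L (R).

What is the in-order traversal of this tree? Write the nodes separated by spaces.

In-order visits the left subtree, then the node, then the right subtree.
At H: no left child.
Visit H.
At H: go right to U.
  At U: go left to A.
    At A: go left to D.
      D is a leaf — visit D.
    Visit A.
    At A: go right to F.
      At F: go left to S.
        At S: no left child.
        Visit S.
        At S: go right to N.
          N is a leaf — visit N.
      Visit F.
      At F: no right child.
  Visit U.
  At U: go right to L.
    At L: no left child.
    Visit L.
    At L: go right to J.
      At J: go left to K.
        At K: go left to R.
          At R: no left child.
          Visit R.
          At R: go right to M.
            M is a leaf — visit M.
        Visit K.
        At K: no right child.
      Visit J.
      At J: go right to Q.
        At Q: go left to X.
          At X: no left child.
          Visit X.
          At X: go right to P.
            P is a leaf — visit P.
        Visit Q.
        At Q: no right child.

H D A S N F U L R M K J X P Q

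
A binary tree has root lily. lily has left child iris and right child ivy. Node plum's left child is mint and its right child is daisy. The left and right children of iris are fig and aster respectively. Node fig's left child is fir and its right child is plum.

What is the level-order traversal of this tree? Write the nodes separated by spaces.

lily iris ivy fig aster fir plum mint daisy

Level-order visits nodes level by level from the root, left to right within each level.
Level 0: lily
Level 1: iris, ivy
Level 2: fig, aster
Level 3: fir, plum
Level 4: mint, daisy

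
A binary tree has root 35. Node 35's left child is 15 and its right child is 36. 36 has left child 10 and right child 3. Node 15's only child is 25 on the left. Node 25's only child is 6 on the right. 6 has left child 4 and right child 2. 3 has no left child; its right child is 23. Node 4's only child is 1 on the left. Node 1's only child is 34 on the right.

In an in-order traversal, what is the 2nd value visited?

1

In-order visits the left subtree, then the node, then the right subtree.
At 35: go left to 15.
  At 15: go left to 25.
    At 25: no left child.
    Visit 25.
    At 25: go right to 6.
      At 6: go left to 4.
        At 4: go left to 1.
          At 1: no left child.
          Visit 1.
          At 1: go right to 34.
            34 is a leaf — visit 34.
        Visit 4.
        At 4: no right child.
      Visit 6.
      At 6: go right to 2.
        2 is a leaf — visit 2.
  Visit 15.
  At 15: no right child.
Visit 35.
At 35: go right to 36.
  At 36: go left to 10.
    10 is a leaf — visit 10.
  Visit 36.
  At 36: go right to 3.
    At 3: no left child.
    Visit 3.
    At 3: go right to 23.
      23 is a leaf — visit 23.
Full in-order sequence: 25, 1, 34, 4, 6, 2, 15, 35, 10, 36, 3, 23.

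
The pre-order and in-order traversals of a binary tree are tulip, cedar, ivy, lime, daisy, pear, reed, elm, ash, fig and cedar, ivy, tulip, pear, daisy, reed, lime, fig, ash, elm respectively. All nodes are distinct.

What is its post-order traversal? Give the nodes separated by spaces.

ivy cedar pear reed daisy fig ash elm lime tulip

The first element of pre-order is the root; it splits in-order into left and right subtrees.
Root tulip: left subtree has 2 nodes {cedar, ivy}, right has 7 {pear, daisy, reed, lime, fig, ash, elm}.
  Root cedar: left subtree has 0 nodes { }, right has 1 {ivy}.
  Root lime: left subtree has 3 nodes {pear, daisy, reed}, right has 3 {fig, ash, elm}.
    Root daisy: left subtree has 1 node {pear}, right has 1 {reed}.
    Root elm: left subtree has 2 nodes {fig, ash}, right has 0 { }.
      Root ash: left subtree has 1 node {fig}, right has 0 { }.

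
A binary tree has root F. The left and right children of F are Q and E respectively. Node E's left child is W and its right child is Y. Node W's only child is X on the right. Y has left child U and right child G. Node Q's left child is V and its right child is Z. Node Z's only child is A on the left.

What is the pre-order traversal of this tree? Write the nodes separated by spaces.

F Q V Z A E W X Y U G

Pre-order visits the node, then its left subtree, then its right subtree.
Visit F.
At F: go left to Q.
  Visit Q.
  At Q: go left to V.
    V is a leaf — visit V.
  At Q: go right to Z.
    Visit Z.
    At Z: go left to A.
      A is a leaf — visit A.
    At Z: no right child.
At F: go right to E.
  Visit E.
  At E: go left to W.
    Visit W.
    At W: no left child.
    At W: go right to X.
      X is a leaf — visit X.
  At E: go right to Y.
    Visit Y.
    At Y: go left to U.
      U is a leaf — visit U.
    At Y: go right to G.
      G is a leaf — visit G.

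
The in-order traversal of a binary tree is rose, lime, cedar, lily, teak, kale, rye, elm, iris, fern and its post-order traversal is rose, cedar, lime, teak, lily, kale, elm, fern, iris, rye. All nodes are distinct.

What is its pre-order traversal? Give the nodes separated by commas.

rye, kale, lily, lime, rose, cedar, teak, iris, elm, fern

The last element of post-order is the root; it splits in-order into left and right subtrees.
Root rye: left subtree has 6 nodes {rose, lime, cedar, lily, teak, kale}, right has 3 {elm, iris, fern}.
  Root kale: left subtree has 5 nodes {rose, lime, cedar, lily, teak}, right has 0 { }.
    Root lily: left subtree has 3 nodes {rose, lime, cedar}, right has 1 {teak}.
      Root lime: left subtree has 1 node {rose}, right has 1 {cedar}.
  Root iris: left subtree has 1 node {elm}, right has 1 {fern}.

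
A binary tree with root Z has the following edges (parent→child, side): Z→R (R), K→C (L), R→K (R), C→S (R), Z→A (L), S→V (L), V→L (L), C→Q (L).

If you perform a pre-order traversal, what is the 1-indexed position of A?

Pre-order visits the node, then its left subtree, then its right subtree.
Visit Z.
At Z: go left to A.
  A is a leaf — visit A.
At Z: go right to R.
  Visit R.
  At R: no left child.
  At R: go right to K.
    Visit K.
    At K: go left to C.
      Visit C.
      At C: go left to Q.
        Q is a leaf — visit Q.
      At C: go right to S.
        Visit S.
        At S: go left to V.
          Visit V.
          At V: go left to L.
            L is a leaf — visit L.
          At V: no right child.
        At S: no right child.
    At K: no right child.
Full pre-order sequence: Z, A, R, K, C, Q, S, V, L.

2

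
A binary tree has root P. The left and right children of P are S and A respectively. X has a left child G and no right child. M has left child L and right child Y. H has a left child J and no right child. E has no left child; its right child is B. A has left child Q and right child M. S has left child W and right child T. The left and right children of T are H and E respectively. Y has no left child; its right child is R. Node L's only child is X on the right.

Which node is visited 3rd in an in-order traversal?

J

In-order visits the left subtree, then the node, then the right subtree.
At P: go left to S.
  At S: go left to W.
    W is a leaf — visit W.
  Visit S.
  At S: go right to T.
    At T: go left to H.
      At H: go left to J.
        J is a leaf — visit J.
      Visit H.
      At H: no right child.
    Visit T.
    At T: go right to E.
      At E: no left child.
      Visit E.
      At E: go right to B.
        B is a leaf — visit B.
Visit P.
At P: go right to A.
  At A: go left to Q.
    Q is a leaf — visit Q.
  Visit A.
  At A: go right to M.
    At M: go left to L.
      At L: no left child.
      Visit L.
      At L: go right to X.
        At X: go left to G.
          G is a leaf — visit G.
        Visit X.
        At X: no right child.
    Visit M.
    At M: go right to Y.
      At Y: no left child.
      Visit Y.
      At Y: go right to R.
        R is a leaf — visit R.
Full in-order sequence: W, S, J, H, T, E, B, P, Q, A, L, G, X, M, Y, R.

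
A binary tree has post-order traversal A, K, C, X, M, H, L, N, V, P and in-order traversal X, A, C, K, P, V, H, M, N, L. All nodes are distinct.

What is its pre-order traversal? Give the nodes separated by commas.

P, X, C, A, K, V, N, H, M, L

The last element of post-order is the root; it splits in-order into left and right subtrees.
Root P: left subtree has 4 nodes {X, A, C, K}, right has 5 {V, H, M, N, L}.
  Root X: left subtree has 0 nodes { }, right has 3 {A, C, K}.
    Root C: left subtree has 1 node {A}, right has 1 {K}.
  Root V: left subtree has 0 nodes { }, right has 4 {H, M, N, L}.
    Root N: left subtree has 2 nodes {H, M}, right has 1 {L}.
      Root H: left subtree has 0 nodes { }, right has 1 {M}.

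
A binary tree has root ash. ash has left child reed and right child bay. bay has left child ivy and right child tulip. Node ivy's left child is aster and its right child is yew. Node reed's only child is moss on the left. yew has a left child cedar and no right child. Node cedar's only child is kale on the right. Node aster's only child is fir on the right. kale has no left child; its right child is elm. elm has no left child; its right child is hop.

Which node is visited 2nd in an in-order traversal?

reed

In-order visits the left subtree, then the node, then the right subtree.
At ash: go left to reed.
  At reed: go left to moss.
    moss is a leaf — visit moss.
  Visit reed.
  At reed: no right child.
Visit ash.
At ash: go right to bay.
  At bay: go left to ivy.
    At ivy: go left to aster.
      At aster: no left child.
      Visit aster.
      At aster: go right to fir.
        fir is a leaf — visit fir.
    Visit ivy.
    At ivy: go right to yew.
      At yew: go left to cedar.
        At cedar: no left child.
        Visit cedar.
        At cedar: go right to kale.
          At kale: no left child.
          Visit kale.
          At kale: go right to elm.
            At elm: no left child.
            Visit elm.
            At elm: go right to hop.
              hop is a leaf — visit hop.
      Visit yew.
      At yew: no right child.
  Visit bay.
  At bay: go right to tulip.
    tulip is a leaf — visit tulip.
Full in-order sequence: moss, reed, ash, aster, fir, ivy, cedar, kale, elm, hop, yew, bay, tulip.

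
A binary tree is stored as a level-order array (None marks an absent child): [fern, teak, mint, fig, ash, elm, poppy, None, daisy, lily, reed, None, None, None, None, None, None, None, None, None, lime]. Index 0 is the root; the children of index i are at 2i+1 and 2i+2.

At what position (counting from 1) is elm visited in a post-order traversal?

8

Post-order visits the left subtree, then the right subtree, then the node.
At fern: go left to teak.
  At teak: go left to fig.
    At fig: no left child.
    At fig: go right to daisy.
      daisy is a leaf — visit daisy.
    Visit fig.
  At teak: go right to ash.
    At ash: go left to lily.
      At lily: no left child.
      At lily: go right to lime.
        lime is a leaf — visit lime.
      Visit lily.
    At ash: go right to reed.
      reed is a leaf — visit reed.
    Visit ash.
  Visit teak.
At fern: go right to mint.
  At mint: go left to elm.
    elm is a leaf — visit elm.
  At mint: go right to poppy.
    poppy is a leaf — visit poppy.
  Visit mint.
Visit fern.
Full post-order sequence: daisy, fig, lime, lily, reed, ash, teak, elm, poppy, mint, fern.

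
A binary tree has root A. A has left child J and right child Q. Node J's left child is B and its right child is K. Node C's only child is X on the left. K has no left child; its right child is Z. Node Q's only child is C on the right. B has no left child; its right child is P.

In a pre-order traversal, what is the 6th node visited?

Z

Pre-order visits the node, then its left subtree, then its right subtree.
Visit A.
At A: go left to J.
  Visit J.
  At J: go left to B.
    Visit B.
    At B: no left child.
    At B: go right to P.
      P is a leaf — visit P.
  At J: go right to K.
    Visit K.
    At K: no left child.
    At K: go right to Z.
      Z is a leaf — visit Z.
At A: go right to Q.
  Visit Q.
  At Q: no left child.
  At Q: go right to C.
    Visit C.
    At C: go left to X.
      X is a leaf — visit X.
    At C: no right child.
Full pre-order sequence: A, J, B, P, K, Z, Q, C, X.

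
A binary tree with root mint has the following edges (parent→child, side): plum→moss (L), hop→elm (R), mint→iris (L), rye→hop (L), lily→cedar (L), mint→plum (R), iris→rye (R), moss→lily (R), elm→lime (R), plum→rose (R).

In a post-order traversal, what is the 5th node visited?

Post-order visits the left subtree, then the right subtree, then the node.
At mint: go left to iris.
  At iris: no left child.
  At iris: go right to rye.
    At rye: go left to hop.
      At hop: no left child.
      At hop: go right to elm.
        At elm: no left child.
        At elm: go right to lime.
          lime is a leaf — visit lime.
        Visit elm.
      Visit hop.
    At rye: no right child.
    Visit rye.
  Visit iris.
At mint: go right to plum.
  At plum: go left to moss.
    At moss: no left child.
    At moss: go right to lily.
      At lily: go left to cedar.
        cedar is a leaf — visit cedar.
      At lily: no right child.
      Visit lily.
    Visit moss.
  At plum: go right to rose.
    rose is a leaf — visit rose.
  Visit plum.
Visit mint.
Full post-order sequence: lime, elm, hop, rye, iris, cedar, lily, moss, rose, plum, mint.

iris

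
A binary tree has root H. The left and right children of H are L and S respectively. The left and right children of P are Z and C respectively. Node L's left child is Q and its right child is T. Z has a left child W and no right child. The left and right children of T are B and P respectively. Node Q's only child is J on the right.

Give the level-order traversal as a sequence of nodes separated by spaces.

H L S Q T J B P Z C W

Level-order visits nodes level by level from the root, left to right within each level.
Level 0: H
Level 1: L, S
Level 2: Q, T
Level 3: J, B, P
Level 4: Z, C
Level 5: W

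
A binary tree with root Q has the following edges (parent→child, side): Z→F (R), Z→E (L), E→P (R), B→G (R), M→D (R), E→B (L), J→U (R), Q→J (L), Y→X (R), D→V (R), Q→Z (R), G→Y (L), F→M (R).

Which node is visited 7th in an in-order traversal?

G

In-order visits the left subtree, then the node, then the right subtree.
At Q: go left to J.
  At J: no left child.
  Visit J.
  At J: go right to U.
    U is a leaf — visit U.
Visit Q.
At Q: go right to Z.
  At Z: go left to E.
    At E: go left to B.
      At B: no left child.
      Visit B.
      At B: go right to G.
        At G: go left to Y.
          At Y: no left child.
          Visit Y.
          At Y: go right to X.
            X is a leaf — visit X.
        Visit G.
        At G: no right child.
    Visit E.
    At E: go right to P.
      P is a leaf — visit P.
  Visit Z.
  At Z: go right to F.
    At F: no left child.
    Visit F.
    At F: go right to M.
      At M: no left child.
      Visit M.
      At M: go right to D.
        At D: no left child.
        Visit D.
        At D: go right to V.
          V is a leaf — visit V.
Full in-order sequence: J, U, Q, B, Y, X, G, E, P, Z, F, M, D, V.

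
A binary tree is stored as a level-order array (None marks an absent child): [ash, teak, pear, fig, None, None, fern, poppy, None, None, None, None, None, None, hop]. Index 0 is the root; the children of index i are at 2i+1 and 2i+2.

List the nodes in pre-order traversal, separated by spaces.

ash teak fig poppy pear fern hop

Pre-order visits the node, then its left subtree, then its right subtree.
Visit ash.
At ash: go left to teak.
  Visit teak.
  At teak: go left to fig.
    Visit fig.
    At fig: go left to poppy.
      poppy is a leaf — visit poppy.
    At fig: no right child.
  At teak: no right child.
At ash: go right to pear.
  Visit pear.
  At pear: no left child.
  At pear: go right to fern.
    Visit fern.
    At fern: no left child.
    At fern: go right to hop.
      hop is a leaf — visit hop.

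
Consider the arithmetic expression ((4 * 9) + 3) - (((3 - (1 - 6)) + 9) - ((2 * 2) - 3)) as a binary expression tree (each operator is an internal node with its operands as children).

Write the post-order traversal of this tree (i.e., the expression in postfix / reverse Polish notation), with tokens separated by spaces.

Post-order on an expression tree gives postfix notation: for each operator, emit left operand, right operand, then the operator.

4 9 * 3 + 3 1 6 - - 9 + 2 2 * 3 - - -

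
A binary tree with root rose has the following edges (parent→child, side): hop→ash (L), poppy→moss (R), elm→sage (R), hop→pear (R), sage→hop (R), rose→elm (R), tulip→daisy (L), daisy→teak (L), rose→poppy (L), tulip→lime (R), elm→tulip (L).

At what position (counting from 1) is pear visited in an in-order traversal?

12

In-order visits the left subtree, then the node, then the right subtree.
At rose: go left to poppy.
  At poppy: no left child.
  Visit poppy.
  At poppy: go right to moss.
    moss is a leaf — visit moss.
Visit rose.
At rose: go right to elm.
  At elm: go left to tulip.
    At tulip: go left to daisy.
      At daisy: go left to teak.
        teak is a leaf — visit teak.
      Visit daisy.
      At daisy: no right child.
    Visit tulip.
    At tulip: go right to lime.
      lime is a leaf — visit lime.
  Visit elm.
  At elm: go right to sage.
    At sage: no left child.
    Visit sage.
    At sage: go right to hop.
      At hop: go left to ash.
        ash is a leaf — visit ash.
      Visit hop.
      At hop: go right to pear.
        pear is a leaf — visit pear.
Full in-order sequence: poppy, moss, rose, teak, daisy, tulip, lime, elm, sage, ash, hop, pear.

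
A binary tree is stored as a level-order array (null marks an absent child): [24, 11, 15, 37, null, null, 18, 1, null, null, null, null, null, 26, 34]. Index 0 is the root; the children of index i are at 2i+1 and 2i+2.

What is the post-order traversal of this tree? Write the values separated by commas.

1, 37, 11, 26, 34, 18, 15, 24

Post-order visits the left subtree, then the right subtree, then the node.
At 24: go left to 11.
  At 11: go left to 37.
    At 37: go left to 1.
      1 is a leaf — visit 1.
    At 37: no right child.
    Visit 37.
  At 11: no right child.
  Visit 11.
At 24: go right to 15.
  At 15: no left child.
  At 15: go right to 18.
    At 18: go left to 26.
      26 is a leaf — visit 26.
    At 18: go right to 34.
      34 is a leaf — visit 34.
    Visit 18.
  Visit 15.
Visit 24.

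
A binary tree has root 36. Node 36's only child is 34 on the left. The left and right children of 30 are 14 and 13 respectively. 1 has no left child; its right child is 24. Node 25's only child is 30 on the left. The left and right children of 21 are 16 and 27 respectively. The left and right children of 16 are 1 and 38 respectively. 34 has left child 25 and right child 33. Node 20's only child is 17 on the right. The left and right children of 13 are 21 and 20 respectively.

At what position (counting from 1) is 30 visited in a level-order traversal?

5

Level-order visits nodes level by level from the root, left to right within each level.
Level 0: 36
Level 1: 34
Level 2: 25, 33
Level 3: 30
Level 4: 14, 13
Level 5: 21, 20
Level 6: 16, 27, 17
Level 7: 1, 38
Level 8: 24
Full level-order sequence: 36, 34, 25, 33, 30, 14, 13, 21, 20, 16, 27, 17, 1, 38, 24.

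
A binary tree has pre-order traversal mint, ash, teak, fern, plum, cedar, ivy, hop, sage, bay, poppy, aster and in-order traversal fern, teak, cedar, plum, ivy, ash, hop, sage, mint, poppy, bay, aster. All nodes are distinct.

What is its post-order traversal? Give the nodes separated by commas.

The first element of pre-order is the root; it splits in-order into left and right subtrees.
Root mint: left subtree has 8 nodes {fern, teak, cedar, plum, ivy, ash, hop, sage}, right has 3 {poppy, bay, aster}.
  Root ash: left subtree has 5 nodes {fern, teak, cedar, plum, ivy}, right has 2 {hop, sage}.
    Root teak: left subtree has 1 node {fern}, right has 3 {cedar, plum, ivy}.
      Root plum: left subtree has 1 node {cedar}, right has 1 {ivy}.
    Root hop: left subtree has 0 nodes { }, right has 1 {sage}.
  Root bay: left subtree has 1 node {poppy}, right has 1 {aster}.

fern, cedar, ivy, plum, teak, sage, hop, ash, poppy, aster, bay, mint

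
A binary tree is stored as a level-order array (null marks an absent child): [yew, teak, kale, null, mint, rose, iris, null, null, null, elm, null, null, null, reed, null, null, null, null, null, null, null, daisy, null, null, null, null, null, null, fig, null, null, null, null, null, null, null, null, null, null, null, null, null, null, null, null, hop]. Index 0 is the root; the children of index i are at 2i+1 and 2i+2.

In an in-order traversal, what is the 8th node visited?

kale

In-order visits the left subtree, then the node, then the right subtree.
At yew: go left to teak.
  At teak: no left child.
  Visit teak.
  At teak: go right to mint.
    At mint: no left child.
    Visit mint.
    At mint: go right to elm.
      At elm: no left child.
      Visit elm.
      At elm: go right to daisy.
        At daisy: no left child.
        Visit daisy.
        At daisy: go right to hop.
          hop is a leaf — visit hop.
Visit yew.
At yew: go right to kale.
  At kale: go left to rose.
    rose is a leaf — visit rose.
  Visit kale.
  At kale: go right to iris.
    At iris: no left child.
    Visit iris.
    At iris: go right to reed.
      At reed: go left to fig.
        fig is a leaf — visit fig.
      Visit reed.
      At reed: no right child.
Full in-order sequence: teak, mint, elm, daisy, hop, yew, rose, kale, iris, fig, reed.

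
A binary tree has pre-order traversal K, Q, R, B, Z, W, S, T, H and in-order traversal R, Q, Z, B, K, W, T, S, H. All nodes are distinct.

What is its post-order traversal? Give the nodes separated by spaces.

R Z B Q T H S W K

The first element of pre-order is the root; it splits in-order into left and right subtrees.
Root K: left subtree has 4 nodes {R, Q, Z, B}, right has 4 {W, T, S, H}.
  Root Q: left subtree has 1 node {R}, right has 2 {Z, B}.
    Root B: left subtree has 1 node {Z}, right has 0 { }.
  Root W: left subtree has 0 nodes { }, right has 3 {T, S, H}.
    Root S: left subtree has 1 node {T}, right has 1 {H}.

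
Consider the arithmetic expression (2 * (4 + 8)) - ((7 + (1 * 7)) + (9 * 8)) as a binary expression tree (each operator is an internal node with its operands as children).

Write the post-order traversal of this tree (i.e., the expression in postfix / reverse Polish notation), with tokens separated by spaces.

2 4 8 + * 7 1 7 * + 9 8 * + -

Post-order on an expression tree gives postfix notation: for each operator, emit left operand, right operand, then the operator.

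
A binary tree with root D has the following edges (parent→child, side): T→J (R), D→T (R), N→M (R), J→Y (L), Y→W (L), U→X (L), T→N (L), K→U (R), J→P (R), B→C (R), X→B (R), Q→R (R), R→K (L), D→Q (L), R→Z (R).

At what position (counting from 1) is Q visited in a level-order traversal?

2

Level-order visits nodes level by level from the root, left to right within each level.
Level 0: D
Level 1: Q, T
Level 2: R, N, J
Level 3: K, Z, M, Y, P
Level 4: U, W
Level 5: X
Level 6: B
Level 7: C
Full level-order sequence: D, Q, T, R, N, J, K, Z, M, Y, P, U, W, X, B, C.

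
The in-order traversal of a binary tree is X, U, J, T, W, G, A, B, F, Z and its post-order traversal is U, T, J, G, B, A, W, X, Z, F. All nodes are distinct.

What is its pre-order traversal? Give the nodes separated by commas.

The last element of post-order is the root; it splits in-order into left and right subtrees.
Root F: left subtree has 8 nodes {X, U, J, T, W, G, A, B}, right has 1 {Z}.
  Root X: left subtree has 0 nodes { }, right has 7 {U, J, T, W, G, A, B}.
    Root W: left subtree has 3 nodes {U, J, T}, right has 3 {G, A, B}.
      Root J: left subtree has 1 node {U}, right has 1 {T}.
      Root A: left subtree has 1 node {G}, right has 1 {B}.

F, X, W, J, U, T, A, G, B, Z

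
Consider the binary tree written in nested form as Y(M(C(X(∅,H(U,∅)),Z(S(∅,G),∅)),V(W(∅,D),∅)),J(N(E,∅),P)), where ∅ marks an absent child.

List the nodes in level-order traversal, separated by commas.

Y, M, J, C, V, N, P, X, Z, W, E, H, S, D, U, G

Level-order visits nodes level by level from the root, left to right within each level.
Level 0: Y
Level 1: M, J
Level 2: C, V, N, P
Level 3: X, Z, W, E
Level 4: H, S, D
Level 5: U, G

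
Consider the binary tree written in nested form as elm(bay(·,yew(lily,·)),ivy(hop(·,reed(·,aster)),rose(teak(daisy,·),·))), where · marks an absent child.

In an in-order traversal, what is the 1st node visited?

In-order visits the left subtree, then the node, then the right subtree.
At elm: go left to bay.
  At bay: no left child.
  Visit bay.
  At bay: go right to yew.
    At yew: go left to lily.
      lily is a leaf — visit lily.
    Visit yew.
    At yew: no right child.
Visit elm.
At elm: go right to ivy.
  At ivy: go left to hop.
    At hop: no left child.
    Visit hop.
    At hop: go right to reed.
      At reed: no left child.
      Visit reed.
      At reed: go right to aster.
        aster is a leaf — visit aster.
  Visit ivy.
  At ivy: go right to rose.
    At rose: go left to teak.
      At teak: go left to daisy.
        daisy is a leaf — visit daisy.
      Visit teak.
      At teak: no right child.
    Visit rose.
    At rose: no right child.
Full in-order sequence: bay, lily, yew, elm, hop, reed, aster, ivy, daisy, teak, rose.

bay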